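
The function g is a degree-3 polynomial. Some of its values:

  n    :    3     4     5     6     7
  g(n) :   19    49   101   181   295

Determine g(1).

1

Write g(n) = an³ + bn² + cn + d; the 5 given values yield a linear system in the 4 coefficients.
Solving, g(n) = n³ - n² + 1.
Then g(1) = 1.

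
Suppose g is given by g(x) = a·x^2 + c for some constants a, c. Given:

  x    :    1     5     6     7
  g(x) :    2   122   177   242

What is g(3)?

42

From g(1) = 2 and g(5) = 122: 1a + c = 2 and 25a + c = 122.
Subtracting: 24a = 120, so a = 5; then c = 2 − 5·1 = -3.
So g(x) = 5x² − 3, and g(3) = 42.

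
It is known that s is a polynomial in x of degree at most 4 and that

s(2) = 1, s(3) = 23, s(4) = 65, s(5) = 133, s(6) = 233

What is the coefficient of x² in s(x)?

1

Write s(x) = ax^4 + bx³ + cx² + dx + e; the 5 given values yield a linear system in the 5 coefficients.
Solving, the leading coefficient vanishes, and s(x) = x³ + x² - 2x - 7.
The coefficient of x² is 1.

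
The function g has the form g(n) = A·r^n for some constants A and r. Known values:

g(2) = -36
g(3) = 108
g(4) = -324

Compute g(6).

Consecutive ratio: 108/(-36) = -3, and -324/108 = -3, so r = -3.
Then A·(-3)^2 = -36 gives A = -4, and g(n) = -4·(-3)^n.
g(6) = -4·(-3)^6 = -2916.

-2916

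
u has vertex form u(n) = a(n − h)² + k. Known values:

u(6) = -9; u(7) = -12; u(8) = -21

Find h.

6

First differences -3, -9; second difference -6 = 2a, so a = -3.
Expanding, the n-coefficient is −2ah = 6h; matching it to the data gives h = 6, and then k = -9.
So u(n) = -3(n − 6)² − 9.
Hence h = 6.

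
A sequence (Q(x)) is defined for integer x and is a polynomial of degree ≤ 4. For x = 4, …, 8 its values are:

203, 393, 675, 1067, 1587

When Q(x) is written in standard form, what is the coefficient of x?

First differences: 190, 282, 392, 520. Second differences: 92, 110, 128. Third differences: 18, 18.
Level-3 differences are constant, so Q has degree 3.
Fitting a degree-3 polynomial gives Q(x) = 3x³ + x² - 2x + 3.
The coefficient of x is -2.

-2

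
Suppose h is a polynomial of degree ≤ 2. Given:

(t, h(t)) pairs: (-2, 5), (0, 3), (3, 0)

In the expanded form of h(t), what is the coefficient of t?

Write h(t) = at² + bt + c; the 3 given values yield a linear system in the 3 coefficients.
Solving, the leading coefficient vanishes, and h(t) = -t + 3.
The coefficient of t is -1.

-1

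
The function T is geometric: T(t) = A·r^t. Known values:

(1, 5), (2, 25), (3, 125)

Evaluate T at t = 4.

625

Consecutive ratio: 25/5 = 5, and 125/25 = 5, so r = 5.
Then A·5^1 = 5 gives A = 1, and T(t) = 1·5^t.
T(4) = 1·5^4 = 625.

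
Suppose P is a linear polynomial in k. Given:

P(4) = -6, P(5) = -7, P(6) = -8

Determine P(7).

Write P(k) = ak + b; the 3 given values yield a linear system in the 2 coefficients.
Solving, P(k) = -k - 2.
Then P(7) = -9.

-9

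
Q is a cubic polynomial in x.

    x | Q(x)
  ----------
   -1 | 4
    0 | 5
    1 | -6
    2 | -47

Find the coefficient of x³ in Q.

-3

Write Q(x) = ax³ + bx² + cx + d; the 4 given values yield a linear system in the 4 coefficients.
Solving, Q(x) = -3x³ - 6x² - 2x + 5.
The coefficient of x³ is -3.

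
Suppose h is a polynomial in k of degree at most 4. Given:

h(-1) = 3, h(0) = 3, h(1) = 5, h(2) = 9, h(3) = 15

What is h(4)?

First differences: 0, 2, 4, 6. Second differences: 2, 2, 2.
Level-2 differences are constant, so h has degree 2.
Extending the table by one column gives the next first difference 8, so h(4) = 15 + 8 = 23.

23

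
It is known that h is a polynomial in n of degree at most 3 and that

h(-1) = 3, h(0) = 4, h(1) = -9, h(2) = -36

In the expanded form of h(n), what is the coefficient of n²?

First differences: 1, -13, -27. Second differences: -14, -14.
Level-2 differences are constant, so h has degree 2.
Fitting a degree-2 polynomial gives h(n) = -7n² - 6n + 4.
The coefficient of n² is -7.

-7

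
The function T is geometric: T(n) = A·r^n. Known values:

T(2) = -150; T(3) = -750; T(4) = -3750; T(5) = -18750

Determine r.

5

Consecutive ratio: -750/(-150) = 5, and -3750/(-750) = 5, so r = 5.
Then A·5^2 = -150 gives A = -6, and T(n) = -6·5^n.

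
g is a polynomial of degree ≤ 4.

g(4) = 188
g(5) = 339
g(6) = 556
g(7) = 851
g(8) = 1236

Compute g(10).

First differences: 151, 217, 295, 385. Second differences: 66, 78, 90. Third differences: 12, 12.
Level-3 differences are constant, so g has degree 3.
Fitting a degree-3 polynomial gives g(t) = 2t³ + 3t² + 2t + 4.
Then g(10) = 2324.

2324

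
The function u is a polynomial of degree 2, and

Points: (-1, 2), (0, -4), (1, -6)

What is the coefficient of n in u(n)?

Write u(n) = an² + bn + c; the 3 given values yield a linear system in the 3 coefficients.
Solving, u(n) = 2n² - 4n - 4.
The coefficient of n is -4.

-4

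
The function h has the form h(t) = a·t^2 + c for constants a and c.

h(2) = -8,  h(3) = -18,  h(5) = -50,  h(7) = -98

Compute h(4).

-32

From h(2) = -8 and h(3) = -18: 4a + c = -8 and 9a + c = -18.
Subtracting: 5a = -10, so a = -2; then c = -8 − (-2)·4 = 0.
So h(t) = -2t² + 0, and h(4) = -32.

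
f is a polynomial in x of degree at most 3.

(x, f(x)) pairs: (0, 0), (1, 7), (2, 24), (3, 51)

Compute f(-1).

Write f(x) = ax³ + bx² + cx + d; the 4 given values yield a linear system in the 4 coefficients.
Solving, the leading coefficient vanishes, and f(x) = 5x² + 2x.
Then f(-1) = 3.

3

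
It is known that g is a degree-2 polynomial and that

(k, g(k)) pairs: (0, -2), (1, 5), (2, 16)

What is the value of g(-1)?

Write g(k) = ak² + bk + c; the 3 given values yield a linear system in the 3 coefficients.
Solving, g(k) = 2k² + 5k - 2.
Then g(-1) = -5.

-5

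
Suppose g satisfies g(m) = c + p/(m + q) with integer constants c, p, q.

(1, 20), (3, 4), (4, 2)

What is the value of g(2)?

8

(g(m) − c)(m + q) = p for each data point; the three points give a linear system in c and q, then p follows.
Solving: c = -4, q = 0, p = 24, so g(m) = -4 + 24/(m + 0).
Then g(2) = -4 + 24/2 = 8.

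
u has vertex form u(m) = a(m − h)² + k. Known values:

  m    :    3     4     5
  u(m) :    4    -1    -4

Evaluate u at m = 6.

First differences -5, -3; second difference 2 = 2a, so a = 1.
Expanding, the m-coefficient is −2ah = -2h; matching it to the data gives h = 6, and then k = -5.
So u(m) = 1(m − 6)² − 5.
u(6) = 1·0² − 5 = -5.

-5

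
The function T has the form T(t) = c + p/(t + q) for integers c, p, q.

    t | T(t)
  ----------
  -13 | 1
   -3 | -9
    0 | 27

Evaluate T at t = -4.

(T(t) − c)(t + q) = p for each data point; the three points give a linear system in c and q, then p follows.
Solving: c = 3, q = 1, p = 24, so T(t) = 3 + 24/(t + 1).
Then T(-4) = 3 + 24/(-3) = -5.

-5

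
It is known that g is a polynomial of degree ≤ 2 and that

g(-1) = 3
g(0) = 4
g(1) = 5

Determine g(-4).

0

First differences: 1, 1.
Level-1 differences are constant, so g has degree 1.
Fitting a degree-1 polynomial gives g(n) = n + 4.
Then g(-4) = 0.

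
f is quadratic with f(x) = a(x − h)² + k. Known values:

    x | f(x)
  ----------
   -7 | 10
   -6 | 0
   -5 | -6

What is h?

First differences -10, -6; second difference 4 = 2a, so a = 2.
Expanding, the x-coefficient is −2ah = -4h; matching it to the data gives h = -4, and then k = -8.
So f(x) = 2(x + 4)² − 8.
Hence h = -4.

-4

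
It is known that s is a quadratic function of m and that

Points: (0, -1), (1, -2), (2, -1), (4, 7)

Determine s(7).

Write s(m) = am² + bm + c; the 4 given values yield a linear system in the 3 coefficients.
Solving, s(m) = m² - 2m - 1.
Then s(7) = 34.

34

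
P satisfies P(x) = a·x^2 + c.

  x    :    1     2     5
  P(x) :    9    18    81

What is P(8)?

198

From P(1) = 9 and P(2) = 18: 1a + c = 9 and 4a + c = 18.
Subtracting: 3a = 9, so a = 3; then c = 9 − 3·1 = 6.
So P(x) = 3x² + 6, and P(8) = 198.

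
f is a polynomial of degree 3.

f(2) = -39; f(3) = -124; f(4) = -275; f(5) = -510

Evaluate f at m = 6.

Write f(m) = am³ + bm² + cm + d; the 4 given values yield a linear system in the 4 coefficients.
Solving, f(m) = -3m³ - 6m² + 2m + 5.
Then f(6) = -847.

-847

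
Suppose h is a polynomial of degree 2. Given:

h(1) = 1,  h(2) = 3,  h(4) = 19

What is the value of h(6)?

51

Write h(t) = at² + bt + c; the 3 given values yield a linear system in the 3 coefficients.
Solving, h(t) = 2t² - 4t + 3.
Then h(6) = 51.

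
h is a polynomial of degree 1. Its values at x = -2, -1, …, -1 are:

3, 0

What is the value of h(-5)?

12

Write h(x) = ax + b; the 2 given values yield a linear system in the 2 coefficients.
Solving, h(x) = -3x - 3.
Then h(-5) = 12.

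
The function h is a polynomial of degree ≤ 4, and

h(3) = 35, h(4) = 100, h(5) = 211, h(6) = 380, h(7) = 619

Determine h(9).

1355

First differences: 65, 111, 169, 239. Second differences: 46, 58, 70. Third differences: 12, 12.
Level-3 differences are constant, so h has degree 3.
Fitting a degree-3 polynomial gives h(x) = 2x³ - x² - 2x - 4.
Then h(9) = 1355.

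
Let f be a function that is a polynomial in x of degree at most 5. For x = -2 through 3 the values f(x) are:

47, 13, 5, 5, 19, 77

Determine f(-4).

First differences: -34, -8, 0, 14, 58. Second differences: 26, 8, 14, 44. Third differences: -18, 6, 30. Fourth differences: 24, 24.
Level-4 differences are constant, so f has degree 4.
Fitting a degree-4 polynomial gives f(x) = x^4 - x³ + 3x² - 3x + 5.
Then f(-4) = 385.

385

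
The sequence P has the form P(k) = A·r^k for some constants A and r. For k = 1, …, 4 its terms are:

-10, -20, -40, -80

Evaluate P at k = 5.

Consecutive ratio: -20/(-10) = 2, and -40/(-20) = 2, so r = 2.
Then A·2^1 = -10 gives A = -5, and P(k) = -5·2^k.
P(5) = -5·2^5 = -160.

-160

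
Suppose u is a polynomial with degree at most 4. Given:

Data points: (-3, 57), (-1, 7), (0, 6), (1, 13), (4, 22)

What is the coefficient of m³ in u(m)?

Write u(m) = am^4 + bm³ + cm² + dm + e; the 5 given values yield a linear system in the 5 coefficients.
Solving, the leading coefficient vanishes, and u(m) = -m³ + 4m² + 4m + 6.
The coefficient of m³ is -1.

-1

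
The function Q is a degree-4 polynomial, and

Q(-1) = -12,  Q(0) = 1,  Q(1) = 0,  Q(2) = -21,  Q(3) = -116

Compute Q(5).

-984

Write Q(m) = am^4 + bm³ + cm² + dm + e; the 5 given values yield a linear system in the 5 coefficients.
Solving, Q(m) = -2m^4 + 3m³ - 5m² + 3m + 1.
Then Q(5) = -984.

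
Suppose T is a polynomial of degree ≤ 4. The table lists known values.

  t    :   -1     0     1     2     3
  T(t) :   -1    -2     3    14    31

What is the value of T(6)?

First differences: -1, 5, 11, 17. Second differences: 6, 6, 6.
Level-2 differences are constant, so T has degree 2.
Fitting a degree-2 polynomial gives T(t) = 3t² + 2t - 2.
Then T(6) = 118.

118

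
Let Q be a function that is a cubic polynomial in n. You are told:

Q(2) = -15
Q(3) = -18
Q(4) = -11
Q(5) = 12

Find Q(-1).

Write Q(n) = an³ + bn² + cn + d; the 4 given values yield a linear system in the 4 coefficients.
Solving, Q(n) = n³ - 4n² - 2n - 3.
Then Q(-1) = -6.

-6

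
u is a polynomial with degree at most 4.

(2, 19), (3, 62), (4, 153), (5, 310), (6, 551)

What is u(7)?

First differences: 43, 91, 157, 241. Second differences: 48, 66, 84. Third differences: 18, 18.
Level-3 differences are constant, so u has degree 3.
Fitting a degree-3 polynomial gives u(n) = 3n³ - 3n² + n + 5.
Then u(7) = 894.

894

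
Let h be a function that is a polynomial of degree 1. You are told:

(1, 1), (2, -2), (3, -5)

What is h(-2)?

First differences: -3, -3.
Level-1 differences are constant, so h has degree 1.
Fitting a degree-1 polynomial gives h(k) = -3k + 4.
Then h(-2) = 10.

10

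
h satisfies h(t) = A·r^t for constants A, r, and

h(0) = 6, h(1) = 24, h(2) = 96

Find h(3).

384

Consecutive ratio: 24/6 = 4, and 96/24 = 4, so r = 4.
Then A·4^0 = 6 gives A = 6, and h(t) = 6·4^t.
h(3) = 6·4^3 = 384.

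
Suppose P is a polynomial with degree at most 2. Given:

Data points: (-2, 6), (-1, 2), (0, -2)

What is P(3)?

-14

First differences: -4, -4.
Level-1 differences are constant, so P has degree 1.
Fitting a degree-1 polynomial gives P(t) = -4t - 2.
Then P(3) = -14.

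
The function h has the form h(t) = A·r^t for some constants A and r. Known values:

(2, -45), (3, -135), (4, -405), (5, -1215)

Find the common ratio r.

Consecutive ratio: -135/(-45) = 3, and -405/(-135) = 3, so r = 3.
Then A·3^2 = -45 gives A = -5, and h(t) = -5·3^t.

3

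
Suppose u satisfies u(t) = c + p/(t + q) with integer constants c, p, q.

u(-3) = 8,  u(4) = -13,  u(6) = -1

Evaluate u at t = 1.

14

(u(t) − c)(t + q) = p for each data point; the three points give a linear system in c and q, then p follows.
Solving: c = 5, q = -3, p = -18, so u(t) = 5 − 18/(t − 3).
Then u(1) = 5 − 18/(-2) = 14.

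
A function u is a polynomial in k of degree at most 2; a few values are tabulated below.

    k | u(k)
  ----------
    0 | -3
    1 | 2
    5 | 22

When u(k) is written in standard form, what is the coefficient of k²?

0

Write u(k) = ak² + bk + c; the 3 given values yield a linear system in the 3 coefficients.
Solving, the leading coefficient vanishes, and u(k) = 5k - 3.
The coefficient of k² is 0.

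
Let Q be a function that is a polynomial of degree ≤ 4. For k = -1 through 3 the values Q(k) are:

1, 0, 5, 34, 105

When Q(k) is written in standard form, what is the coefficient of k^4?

First differences: -1, 5, 29, 71. Second differences: 6, 24, 42. Third differences: 18, 18.
Level-3 differences are constant, so Q has degree 3.
Fitting a degree-3 polynomial gives Q(k) = 3k³ + 3k² - k.
The coefficient of k^4 is 0.

0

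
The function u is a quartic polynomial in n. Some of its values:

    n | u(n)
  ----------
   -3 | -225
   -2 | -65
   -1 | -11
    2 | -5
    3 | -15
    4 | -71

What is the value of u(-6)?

-2301

Write u(n) = an^4 + bn³ + cn² + dn + e; the 6 given values yield a linear system in the 5 coefficients.
Solving, u(n) = -n^4 + 4n³ - 4n² - n - 3.
Then u(-6) = -2301.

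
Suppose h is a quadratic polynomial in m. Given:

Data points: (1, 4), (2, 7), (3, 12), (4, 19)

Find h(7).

52

First differences: 3, 5, 7. Second differences: 2, 2.
Level-2 differences are constant, so h has degree 2.
Fitting a degree-2 polynomial gives h(m) = m² + 3.
Then h(7) = 52.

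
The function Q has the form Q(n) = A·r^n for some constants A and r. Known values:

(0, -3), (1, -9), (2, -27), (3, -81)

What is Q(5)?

Consecutive ratio: -9/(-3) = 3, and -27/(-9) = 3, so r = 3.
Then A·3^0 = -3 gives A = -3, and Q(n) = -3·3^n.
Q(5) = -3·3^5 = -729.

-729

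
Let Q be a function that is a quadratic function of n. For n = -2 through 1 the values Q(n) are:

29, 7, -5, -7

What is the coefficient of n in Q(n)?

First differences: -22, -12, -2. Second differences: 10, 10.
Level-2 differences are constant, so Q has degree 2.
Fitting a degree-2 polynomial gives Q(n) = 5n² - 7n - 5.
The coefficient of n is -7.

-7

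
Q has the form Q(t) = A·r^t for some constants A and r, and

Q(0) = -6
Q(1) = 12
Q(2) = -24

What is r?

Consecutive ratio: 12/(-6) = -2, and -24/12 = -2, so r = -2.
Then A·(-2)^0 = -6 gives A = -6, and Q(t) = -6·(-2)^t.

-2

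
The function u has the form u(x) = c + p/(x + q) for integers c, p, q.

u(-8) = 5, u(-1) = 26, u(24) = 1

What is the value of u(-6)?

6

(u(x) − c)(x + q) = p for each data point; the three points give a linear system in c and q, then p follows.
Solving: c = 2, q = 0, p = -24, so u(x) = 2 − 24/(x + 0).
Then u(-6) = 2 − 24/(-6) = 6.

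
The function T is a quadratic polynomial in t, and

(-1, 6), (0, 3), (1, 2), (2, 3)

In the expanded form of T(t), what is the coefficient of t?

Write T(t) = at² + bt + c; the 4 given values yield a linear system in the 3 coefficients.
Solving, T(t) = t² - 2t + 3.
The coefficient of t is -2.

-2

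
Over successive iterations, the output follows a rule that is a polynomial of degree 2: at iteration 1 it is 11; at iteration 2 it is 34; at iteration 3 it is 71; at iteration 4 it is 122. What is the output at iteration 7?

Write the value at t as T(t).
Write T(t) = at² + bt + c; the 4 given values yield a linear system in the 3 coefficients.
Solving, T(t) = 7t² + 2t + 2.
Then T(7) = 359.

359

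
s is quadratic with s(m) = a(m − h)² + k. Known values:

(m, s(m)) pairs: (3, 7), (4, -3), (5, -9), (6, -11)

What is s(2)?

21

First differences -10, -6, -2; second difference 4 = 2a, so a = 2.
Expanding, the m-coefficient is −2ah = -4h; matching it to the data gives h = 6, and then k = -11.
So s(m) = 2(m − 6)² − 11.
s(2) = 2·(-4)² − 11 = 21.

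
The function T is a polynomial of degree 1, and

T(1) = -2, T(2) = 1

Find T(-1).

Write T(n) = an + b; the 2 given values yield a linear system in the 2 coefficients.
Solving, T(n) = 3n - 5.
Then T(-1) = -8.

-8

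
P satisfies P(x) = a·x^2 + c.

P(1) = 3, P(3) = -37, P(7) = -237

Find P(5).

From P(1) = 3 and P(3) = -37: 1a + c = 3 and 9a + c = -37.
Subtracting: 8a = -40, so a = -5; then c = 3 − (-5)·1 = 8.
So P(x) = -5x² + 8, and P(5) = -117.

-117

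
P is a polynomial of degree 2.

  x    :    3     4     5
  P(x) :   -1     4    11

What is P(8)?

44

Write P(x) = ax² + bx + c; the 3 given values yield a linear system in the 3 coefficients.
Solving, P(x) = x² - 2x - 4.
Then P(8) = 44.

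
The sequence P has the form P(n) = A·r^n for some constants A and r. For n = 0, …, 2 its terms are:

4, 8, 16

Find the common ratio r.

Consecutive ratio: 8/4 = 2, and 16/8 = 2, so r = 2.
Then A·2^0 = 4 gives A = 4, and P(n) = 4·2^n.

2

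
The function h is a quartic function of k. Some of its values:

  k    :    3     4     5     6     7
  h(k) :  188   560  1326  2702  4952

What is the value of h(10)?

20306

Write h(k) = ak^4 + bk³ + ck² + dk + e; the 5 given values yield a linear system in the 5 coefficients.
Solving, h(k) = 2k^4 + 3k² + k - 4.
Then h(10) = 20306.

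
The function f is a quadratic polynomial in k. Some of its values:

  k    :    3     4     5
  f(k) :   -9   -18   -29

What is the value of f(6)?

-42

Write f(k) = ak² + bk + c; the 3 given values yield a linear system in the 3 coefficients.
Solving, f(k) = -k² - 2k + 6.
Then f(6) = -42.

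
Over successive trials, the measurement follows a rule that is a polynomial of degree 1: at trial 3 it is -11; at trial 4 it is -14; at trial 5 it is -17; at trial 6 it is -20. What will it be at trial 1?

-5

Write the value at t as Q(t).
First differences: -3, -3, -3.
Level-1 differences are constant, so Q has degree 1.
Fitting a degree-1 polynomial gives Q(t) = -3t - 2.
Then Q(1) = -5.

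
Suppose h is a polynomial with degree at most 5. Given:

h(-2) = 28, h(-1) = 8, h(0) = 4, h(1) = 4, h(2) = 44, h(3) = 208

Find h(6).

Write h(k) = ak^5 + bk^4 + ck³ + dk² + ek + p; the 6 given values yield a linear system in the 6 coefficients.
Solving, the leading coefficient vanishes, and h(k) = 2k^4 + 2k³ - 4k + 4.
Then h(6) = 3004.

3004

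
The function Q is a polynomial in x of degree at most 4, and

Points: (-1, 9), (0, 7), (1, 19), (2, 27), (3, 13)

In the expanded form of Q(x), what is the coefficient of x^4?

First differences: -2, 12, 8, -14. Second differences: 14, -4, -22. Third differences: -18, -18.
Level-3 differences are constant, so Q has degree 3.
Fitting a degree-3 polynomial gives Q(x) = -3x³ + 7x² + 8x + 7.
The coefficient of x^4 is 0.

0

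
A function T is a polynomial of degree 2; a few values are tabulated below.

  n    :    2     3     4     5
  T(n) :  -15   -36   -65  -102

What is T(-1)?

0

Write T(n) = an² + bn + c; the 4 given values yield a linear system in the 3 coefficients.
Solving, T(n) = -4n² - n + 3.
Then T(-1) = 0.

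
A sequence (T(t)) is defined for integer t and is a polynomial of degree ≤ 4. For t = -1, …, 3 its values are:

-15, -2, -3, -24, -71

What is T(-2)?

First differences: 13, -1, -21, -47. Second differences: -14, -20, -26. Third differences: -6, -6.
Level-3 differences are constant, so T has degree 3.
Fitting a degree-3 polynomial gives T(t) = -t³ - 7t² + 7t - 2.
Then T(-2) = -36.

-36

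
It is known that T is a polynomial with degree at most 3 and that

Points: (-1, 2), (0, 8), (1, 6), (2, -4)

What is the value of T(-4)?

First differences: 6, -2, -10. Second differences: -8, -8.
Level-2 differences are constant, so T has degree 2.
Fitting a degree-2 polynomial gives T(n) = -4n² + 2n + 8.
Then T(-4) = -64.

-64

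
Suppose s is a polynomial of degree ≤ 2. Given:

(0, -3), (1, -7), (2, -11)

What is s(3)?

Write s(t) = at² + bt + c; the 3 given values yield a linear system in the 3 coefficients.
Solving, the leading coefficient vanishes, and s(t) = -4t - 3.
Then s(3) = -15.

-15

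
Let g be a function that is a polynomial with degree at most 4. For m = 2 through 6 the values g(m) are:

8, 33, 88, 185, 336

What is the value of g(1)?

Write g(m) = am^4 + bm³ + cm² + dm + e; the 5 given values yield a linear system in the 5 coefficients.
Solving, the leading coefficient vanishes, and g(m) = 2m³ - 3m² + 2m.
Then g(1) = 1.

1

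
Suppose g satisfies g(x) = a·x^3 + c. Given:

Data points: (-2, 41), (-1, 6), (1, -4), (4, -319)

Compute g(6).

From g(-2) = 41 and g(-1) = 6: -8a + c = 41 and -1a + c = 6.
Subtracting: 7a = -35, so a = -5; then c = 41 − (-5)·(-8) = 1.
So g(x) = -5x³ + 1, and g(6) = -1079.

-1079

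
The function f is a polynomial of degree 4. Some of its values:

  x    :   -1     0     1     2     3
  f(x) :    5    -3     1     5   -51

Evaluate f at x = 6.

-1899

Write f(x) = ax^4 + bx³ + cx² + dx + e; the 5 given values yield a linear system in the 5 coefficients.
Solving, f(x) = -2x^4 + 2x³ + 8x² - 4x - 3.
Then f(6) = -1899.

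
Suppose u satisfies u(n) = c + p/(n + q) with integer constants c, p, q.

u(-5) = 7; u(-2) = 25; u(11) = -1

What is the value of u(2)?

(u(n) − c)(n + q) = p for each data point; the three points give a linear system in c and q, then p follows.
Solving: c = 1, q = 1, p = -24, so u(n) = 1 − 24/(n + 1).
Then u(2) = 1 − 24/3 = -7.

-7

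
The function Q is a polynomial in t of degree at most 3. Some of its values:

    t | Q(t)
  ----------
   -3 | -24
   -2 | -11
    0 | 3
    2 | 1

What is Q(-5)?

-62

Write Q(t) = at³ + bt² + ct + d; the 4 given values yield a linear system in the 4 coefficients.
Solving, the leading coefficient vanishes, and Q(t) = -2t² + 3t + 3.
Then Q(-5) = -62.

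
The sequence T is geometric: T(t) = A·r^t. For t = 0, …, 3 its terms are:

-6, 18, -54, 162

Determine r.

-3

Consecutive ratio: 18/(-6) = -3, and -54/18 = -3, so r = -3.
Then A·(-3)^0 = -6 gives A = -6, and T(t) = -6·(-3)^t.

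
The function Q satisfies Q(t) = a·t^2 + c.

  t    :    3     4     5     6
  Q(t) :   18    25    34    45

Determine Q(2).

13

From Q(3) = 18 and Q(4) = 25: 9a + c = 18 and 16a + c = 25.
Subtracting: 7a = 7, so a = 1; then c = 18 − 1·9 = 9.
So Q(t) = 1t² + 9, and Q(2) = 13.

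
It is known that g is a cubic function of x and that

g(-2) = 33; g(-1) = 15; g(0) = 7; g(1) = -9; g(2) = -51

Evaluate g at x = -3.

First differences: -18, -8, -16, -42. Second differences: 10, -8, -26. Third differences: -18, -18.
Level-3 differences are constant, so g has degree 3.
Fitting a degree-3 polynomial gives g(x) = -3x³ - 4x² - 9x + 7.
Then g(-3) = 79.

79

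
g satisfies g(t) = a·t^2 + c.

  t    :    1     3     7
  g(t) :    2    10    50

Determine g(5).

From g(1) = 2 and g(3) = 10: 1a + c = 2 and 9a + c = 10.
Subtracting: 8a = 8, so a = 1; then c = 2 − 1·1 = 1.
So g(t) = 1t² + 1, and g(5) = 26.

26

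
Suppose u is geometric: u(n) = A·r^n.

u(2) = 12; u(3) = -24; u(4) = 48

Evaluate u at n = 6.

Consecutive ratio: -24/12 = -2, and 48/(-24) = -2, so r = -2.
Then A·(-2)^2 = 12 gives A = 3, and u(n) = 3·(-2)^n.
u(6) = 3·(-2)^6 = 192.

192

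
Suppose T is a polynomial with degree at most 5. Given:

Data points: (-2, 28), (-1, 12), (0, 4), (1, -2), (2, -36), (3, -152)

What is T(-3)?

First differences: -16, -8, -6, -34, -116. Second differences: 8, 2, -28, -82. Third differences: -6, -30, -54. Fourth differences: -24, -24.
Level-4 differences are constant, so T has degree 4.
Fitting a degree-4 polynomial gives T(m) = -m^4 - 3m³ + 2m² - 4m + 4.
Then T(-3) = 34.

34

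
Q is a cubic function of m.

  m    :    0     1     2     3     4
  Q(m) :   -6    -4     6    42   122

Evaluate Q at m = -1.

-18

First differences: 2, 10, 36, 80. Second differences: 8, 26, 44. Third differences: 18, 18.
Level-3 differences are constant, so Q has degree 3.
Fitting a degree-3 polynomial gives Q(m) = 3m³ - 5m² + 4m - 6.
Then Q(-1) = -18.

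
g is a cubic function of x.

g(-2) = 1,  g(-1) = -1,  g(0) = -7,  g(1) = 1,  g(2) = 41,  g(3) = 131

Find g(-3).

First differences: -2, -6, 8, 40, 90. Second differences: -4, 14, 32, 50. Third differences: 18, 18, 18.
Level-3 differences are constant, so g has degree 3.
Fitting a degree-3 polynomial gives g(x) = 3x³ + 7x² - 2x - 7.
Then g(-3) = -19.

-19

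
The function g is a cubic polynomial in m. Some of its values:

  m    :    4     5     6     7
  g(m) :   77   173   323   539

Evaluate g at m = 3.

Write g(m) = am³ + bm² + cm + d; the 4 given values yield a linear system in the 4 coefficients.
Solving, g(m) = 2m³ - 3m² + m - 7.
Then g(3) = 23.

23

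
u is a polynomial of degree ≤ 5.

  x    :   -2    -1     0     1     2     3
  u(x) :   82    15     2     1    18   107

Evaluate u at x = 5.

957

First differences: -67, -13, -1, 17, 89. Second differences: 54, 12, 18, 72. Third differences: -42, 6, 54. Fourth differences: 48, 48.
Level-4 differences are constant, so u has degree 4.
Fitting a degree-4 polynomial gives u(x) = 2x^4 - 3x³ + 4x² - 4x + 2.
Then u(5) = 957.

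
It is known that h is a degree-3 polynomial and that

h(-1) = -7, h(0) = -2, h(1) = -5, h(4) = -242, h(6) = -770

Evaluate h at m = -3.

Write h(m) = am³ + bm² + cm + d; the 5 given values yield a linear system in the 4 coefficients.
Solving, h(m) = -3m³ - 4m² + 4m - 2.
Then h(-3) = 31.

31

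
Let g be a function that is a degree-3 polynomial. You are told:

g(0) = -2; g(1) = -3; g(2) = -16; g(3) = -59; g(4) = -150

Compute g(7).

-891

First differences: -1, -13, -43, -91. Second differences: -12, -30, -48. Third differences: -18, -18.
Level-3 differences are constant, so g has degree 3.
Fitting a degree-3 polynomial gives g(x) = -3x³ + 3x² - x - 2.
Then g(7) = -891.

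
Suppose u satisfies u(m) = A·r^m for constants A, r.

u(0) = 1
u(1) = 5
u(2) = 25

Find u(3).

125

Consecutive ratio: 5/1 = 5, and 25/5 = 5, so r = 5.
Then A·5^0 = 1 gives A = 1, and u(m) = 1·5^m.
u(3) = 1·5^3 = 125.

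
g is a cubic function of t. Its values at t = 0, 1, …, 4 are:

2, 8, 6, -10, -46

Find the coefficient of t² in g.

-1

First differences: 6, -2, -16, -36. Second differences: -8, -14, -20. Third differences: -6, -6.
Level-3 differences are constant, so g has degree 3.
Fitting a degree-3 polynomial gives g(t) = -t³ - t² + 8t + 2.
The coefficient of t² is -1.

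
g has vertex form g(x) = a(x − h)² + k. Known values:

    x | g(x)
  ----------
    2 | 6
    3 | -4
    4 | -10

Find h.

5

First differences -10, -6; second difference 4 = 2a, so a = 2.
Expanding, the x-coefficient is −2ah = -4h; matching it to the data gives h = 5, and then k = -12.
So g(x) = 2(x − 5)² − 12.
Hence h = 5.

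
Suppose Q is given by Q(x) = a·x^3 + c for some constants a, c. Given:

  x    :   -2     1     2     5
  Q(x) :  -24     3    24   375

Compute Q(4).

From Q(-2) = -24 and Q(1) = 3: -8a + c = -24 and 1a + c = 3.
Subtracting: 9a = 27, so a = 3; then c = -24 − 3·(-8) = 0.
So Q(x) = 3x³ + 0, and Q(4) = 192.

192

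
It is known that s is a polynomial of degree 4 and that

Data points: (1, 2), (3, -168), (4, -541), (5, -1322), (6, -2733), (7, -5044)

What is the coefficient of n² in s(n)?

Write s(n) = an^4 + bn³ + cn² + dn + e; the 6 given values yield a linear system in the 5 coefficients.
Solving, s(n) = -2n^4 - n³ + 2n² + 3.
The coefficient of n² is 2.

2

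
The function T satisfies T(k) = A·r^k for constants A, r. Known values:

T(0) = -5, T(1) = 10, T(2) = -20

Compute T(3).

40

Consecutive ratio: 10/(-5) = -2, and -20/10 = -2, so r = -2.
Then A·(-2)^0 = -5 gives A = -5, and T(k) = -5·(-2)^k.
T(3) = -5·(-2)^3 = 40.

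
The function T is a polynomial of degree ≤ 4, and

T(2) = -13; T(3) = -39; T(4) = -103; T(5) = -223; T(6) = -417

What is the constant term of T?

-3

First differences: -26, -64, -120, -194. Second differences: -38, -56, -74. Third differences: -18, -18.
Level-3 differences are constant, so T has degree 3.
Fitting a degree-3 polynomial gives T(k) = -3k³ + 8k² - 9k - 3.
The constant term is T(0) = -3.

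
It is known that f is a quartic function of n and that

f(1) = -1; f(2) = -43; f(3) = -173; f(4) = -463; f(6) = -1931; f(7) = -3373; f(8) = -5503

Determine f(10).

Write f(n) = an^4 + bn³ + cn² + dn + e; the 7 given values yield a linear system in the 5 coefficients.
Solving, f(n) = -n^4 - 2n³ - 7n² + 8n + 1.
Then f(10) = -12619.

-12619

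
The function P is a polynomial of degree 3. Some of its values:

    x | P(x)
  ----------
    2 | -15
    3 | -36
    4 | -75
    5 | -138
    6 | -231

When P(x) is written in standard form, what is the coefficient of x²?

First differences: -21, -39, -63, -93. Second differences: -18, -24, -30. Third differences: -6, -6.
Level-3 differences are constant, so P has degree 3.
Fitting a degree-3 polynomial gives P(x) = -x³ - 2x - 3.
The coefficient of x² is 0.

0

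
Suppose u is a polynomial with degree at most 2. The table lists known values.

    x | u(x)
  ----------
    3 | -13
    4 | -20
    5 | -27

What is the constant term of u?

First differences: -7, -7.
Level-1 differences are constant, so u has degree 1.
Fitting a degree-1 polynomial gives u(x) = -7x + 8.
The constant term is u(0) = 8.

8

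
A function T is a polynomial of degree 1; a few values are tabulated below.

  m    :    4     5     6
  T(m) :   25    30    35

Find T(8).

45

First differences: 5, 5.
Level-1 differences are constant, so T has degree 1.
Fitting a degree-1 polynomial gives T(m) = 5m + 5.
Then T(8) = 45.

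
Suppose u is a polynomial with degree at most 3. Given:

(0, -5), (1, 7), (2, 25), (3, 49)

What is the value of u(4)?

79

Write u(x) = ax³ + bx² + cx + d; the 4 given values yield a linear system in the 4 coefficients.
Solving, the leading coefficient vanishes, and u(x) = 3x² + 9x - 5.
Then u(4) = 79.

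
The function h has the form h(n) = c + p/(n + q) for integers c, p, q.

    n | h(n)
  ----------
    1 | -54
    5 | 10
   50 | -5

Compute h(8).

2

(h(n) − c)(n + q) = p for each data point; the three points give a linear system in c and q, then p follows.
Solving: c = -6, q = -2, p = 48, so h(n) = -6 + 48/(n − 2).
Then h(8) = -6 + 48/6 = 2.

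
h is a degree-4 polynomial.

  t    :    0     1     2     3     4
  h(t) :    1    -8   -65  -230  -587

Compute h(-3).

Write h(t) = at^4 + bt³ + ct² + dt + e; the 5 given values yield a linear system in the 5 coefficients.
Solving, h(t) = -t^4 - 4t³ - 5t² + t + 1.
Then h(-3) = -20.

-20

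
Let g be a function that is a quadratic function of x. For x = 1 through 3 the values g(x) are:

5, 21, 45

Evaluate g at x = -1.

-3

Write g(x) = ax² + bx + c; the 3 given values yield a linear system in the 3 coefficients.
Solving, g(x) = 4x² + 4x - 3.
Then g(-1) = -3.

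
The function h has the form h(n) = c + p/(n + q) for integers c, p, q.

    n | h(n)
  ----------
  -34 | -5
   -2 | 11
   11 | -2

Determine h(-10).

-9

(h(n) − c)(n + q) = p for each data point; the three points give a linear system in c and q, then p follows.
Solving: c = -4, q = 4, p = 30, so h(n) = -4 + 30/(n + 4).
Then h(-10) = -4 + 30/(-6) = -9.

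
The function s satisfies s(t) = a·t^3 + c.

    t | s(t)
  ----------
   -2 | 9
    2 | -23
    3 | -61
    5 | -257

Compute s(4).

From s(-2) = 9 and s(2) = -23: -8a + c = 9 and 8a + c = -23.
Subtracting: 16a = -32, so a = -2; then c = 9 − (-2)·(-8) = -7.
So s(t) = -2t³ − 7, and s(4) = -135.

-135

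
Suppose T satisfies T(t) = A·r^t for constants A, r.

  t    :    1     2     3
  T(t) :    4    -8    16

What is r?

Consecutive ratio: -8/4 = -2, and 16/(-8) = -2, so r = -2.
Then A·(-2)^1 = 4 gives A = -2, and T(t) = -2·(-2)^t.

-2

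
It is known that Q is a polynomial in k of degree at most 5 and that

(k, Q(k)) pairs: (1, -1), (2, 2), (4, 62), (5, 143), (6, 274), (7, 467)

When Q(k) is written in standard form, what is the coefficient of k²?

Write Q(k) = ak^5 + bk^4 + ck³ + dk² + ek + p; the 6 given values yield a linear system in the 6 coefficients.
Solving, the top 2 coefficients vanish, and Q(k) = 2k³ - 5k² + 4k - 2.
The coefficient of k² is -5.

-5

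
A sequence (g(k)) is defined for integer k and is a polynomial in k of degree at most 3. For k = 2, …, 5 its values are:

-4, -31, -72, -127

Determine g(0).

First differences: -27, -41, -55. Second differences: -14, -14.
Level-2 differences are constant, so g has degree 2.
Fitting a degree-2 polynomial gives g(k) = -7k² + 8k + 8.
Then g(0) = 8.

8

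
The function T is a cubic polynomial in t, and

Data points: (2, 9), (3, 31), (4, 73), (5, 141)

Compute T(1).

Write T(t) = at³ + bt² + ct + d; the 4 given values yield a linear system in the 4 coefficients.
Solving, T(t) = t³ + t² - 2t + 1.
Then T(1) = 1.

1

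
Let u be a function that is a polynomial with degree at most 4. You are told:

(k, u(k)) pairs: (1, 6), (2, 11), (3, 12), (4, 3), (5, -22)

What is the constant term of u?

Write u(k) = ak^4 + bk³ + ck² + dk + e; the 5 given values yield a linear system in the 5 coefficients.
Solving, the leading coefficient vanishes, and u(k) = -k³ + 4k² + 3.
The constant term is u(0) = 3.

3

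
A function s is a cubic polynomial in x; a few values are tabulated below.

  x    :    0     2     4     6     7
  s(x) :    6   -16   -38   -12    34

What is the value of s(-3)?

Write s(x) = ax³ + bx² + cx + d; the 5 given values yield a linear system in the 4 coefficients.
Solving, s(x) = x³ - 6x² - 3x + 6.
Then s(-3) = -66.

-66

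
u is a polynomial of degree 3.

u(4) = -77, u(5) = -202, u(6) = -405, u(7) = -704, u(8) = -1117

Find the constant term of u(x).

First differences: -125, -203, -299, -413. Second differences: -78, -96, -114. Third differences: -18, -18.
Level-3 differences are constant, so u has degree 3.
Fitting a degree-3 polynomial gives u(x) = -3x³ + 6x² + 4x + 3.
The constant term is u(0) = 3.

3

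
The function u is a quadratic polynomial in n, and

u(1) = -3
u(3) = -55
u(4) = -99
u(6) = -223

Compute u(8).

Write u(n) = an² + bn + c; the 4 given values yield a linear system in the 3 coefficients.
Solving, u(n) = -6n² - 2n + 5.
Then u(8) = -395.

-395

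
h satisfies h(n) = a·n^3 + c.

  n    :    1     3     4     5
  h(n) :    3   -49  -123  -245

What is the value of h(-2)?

21

From h(1) = 3 and h(3) = -49: 1a + c = 3 and 27a + c = -49.
Subtracting: 26a = -52, so a = -2; then c = 3 − (-2)·1 = 5.
So h(n) = -2n³ + 5, and h(-2) = 21.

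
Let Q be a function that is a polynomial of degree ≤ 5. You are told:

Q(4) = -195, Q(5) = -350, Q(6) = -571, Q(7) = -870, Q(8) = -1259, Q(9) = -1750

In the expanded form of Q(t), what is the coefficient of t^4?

0

First differences: -155, -221, -299, -389, -491. Second differences: -66, -78, -90, -102. Third differences: -12, -12, -12.
Level-3 differences are constant, so Q has degree 3.
Fitting a degree-3 polynomial gives Q(t) = -2t³ - 3t² - 6t + 5.
The coefficient of t^4 is 0.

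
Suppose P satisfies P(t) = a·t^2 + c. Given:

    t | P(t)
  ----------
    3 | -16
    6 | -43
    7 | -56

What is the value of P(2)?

-11

From P(3) = -16 and P(6) = -43: 9a + c = -16 and 36a + c = -43.
Subtracting: 27a = -27, so a = -1; then c = -16 − (-1)·9 = -7.
So P(t) = -1t² − 7, and P(2) = -11.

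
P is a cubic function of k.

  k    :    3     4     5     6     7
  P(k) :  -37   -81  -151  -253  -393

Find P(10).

Write P(k) = ak³ + bk² + ck + d; the 5 given values yield a linear system in the 4 coefficients.
Solving, P(k) = -k³ - k² - 1.
Then P(10) = -1101.

-1101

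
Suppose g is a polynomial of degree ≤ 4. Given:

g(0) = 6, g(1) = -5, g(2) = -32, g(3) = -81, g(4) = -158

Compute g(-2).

First differences: -11, -27, -49, -77. Second differences: -16, -22, -28. Third differences: -6, -6.
Level-3 differences are constant, so g has degree 3.
Fitting a degree-3 polynomial gives g(m) = -m³ - 5m² - 5m + 6.
Then g(-2) = 4.

4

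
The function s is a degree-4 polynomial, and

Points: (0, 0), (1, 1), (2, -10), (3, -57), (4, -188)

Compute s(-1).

-13

Write s(t) = at^4 + bt³ + ct² + dt + e; the 5 given values yield a linear system in the 5 coefficients.
Solving, s(t) = -t^4 + 2t³ - 5t² + 5t.
Then s(-1) = -13.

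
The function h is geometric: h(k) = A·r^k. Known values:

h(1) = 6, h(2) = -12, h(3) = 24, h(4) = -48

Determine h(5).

96

Consecutive ratio: -12/6 = -2, and 24/(-12) = -2, so r = -2.
Then A·(-2)^1 = 6 gives A = -3, and h(k) = -3·(-2)^k.
h(5) = -3·(-2)^5 = 96.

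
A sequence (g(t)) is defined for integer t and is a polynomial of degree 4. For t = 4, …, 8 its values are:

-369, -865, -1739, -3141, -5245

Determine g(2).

-31

Write g(t) = at^4 + bt³ + ct² + dt + e; the 5 given values yield a linear system in the 5 coefficients.
Solving, g(t) = -t^4 - 3t³ + 7t² - 7t - 5.
Then g(2) = -31.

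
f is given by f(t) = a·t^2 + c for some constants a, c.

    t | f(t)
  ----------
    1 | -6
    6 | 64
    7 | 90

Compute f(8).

From f(1) = -6 and f(6) = 64: 1a + c = -6 and 36a + c = 64.
Subtracting: 35a = 70, so a = 2; then c = -6 − 2·1 = -8.
So f(t) = 2t² − 8, and f(8) = 120.

120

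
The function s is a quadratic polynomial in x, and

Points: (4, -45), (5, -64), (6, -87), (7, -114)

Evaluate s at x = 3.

Write s(x) = ax² + bx + c; the 4 given values yield a linear system in the 3 coefficients.
Solving, s(x) = -2x² - x - 9.
Then s(3) = -30.

-30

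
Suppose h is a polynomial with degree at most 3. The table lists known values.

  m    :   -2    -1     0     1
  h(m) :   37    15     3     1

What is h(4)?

First differences: -22, -12, -2. Second differences: 10, 10.
Level-2 differences are constant, so h has degree 2.
Fitting a degree-2 polynomial gives h(m) = 5m² - 7m + 3.
Then h(4) = 55.

55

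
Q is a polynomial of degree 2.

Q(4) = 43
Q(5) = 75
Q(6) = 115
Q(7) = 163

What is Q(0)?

-5

Write Q(m) = am² + bm + c; the 4 given values yield a linear system in the 3 coefficients.
Solving, Q(m) = 4m² - 4m - 5.
The constant term is Q(0) = -5.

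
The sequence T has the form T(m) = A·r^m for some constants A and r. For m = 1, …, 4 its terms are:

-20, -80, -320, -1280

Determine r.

4

Consecutive ratio: -80/(-20) = 4, and -320/(-80) = 4, so r = 4.
Then A·4^1 = -20 gives A = -5, and T(m) = -5·4^m.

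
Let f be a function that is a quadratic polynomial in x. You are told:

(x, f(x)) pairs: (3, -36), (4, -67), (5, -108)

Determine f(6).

-159

Write f(x) = ax² + bx + c; the 3 given values yield a linear system in the 3 coefficients.
Solving, f(x) = -5x² + 4x - 3.
Then f(6) = -159.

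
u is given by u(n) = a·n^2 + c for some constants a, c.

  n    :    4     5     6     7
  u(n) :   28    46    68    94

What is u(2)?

4

From u(4) = 28 and u(5) = 46: 16a + c = 28 and 25a + c = 46.
Subtracting: 9a = 18, so a = 2; then c = 28 − 2·16 = -4.
So u(n) = 2n² − 4, and u(2) = 4.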